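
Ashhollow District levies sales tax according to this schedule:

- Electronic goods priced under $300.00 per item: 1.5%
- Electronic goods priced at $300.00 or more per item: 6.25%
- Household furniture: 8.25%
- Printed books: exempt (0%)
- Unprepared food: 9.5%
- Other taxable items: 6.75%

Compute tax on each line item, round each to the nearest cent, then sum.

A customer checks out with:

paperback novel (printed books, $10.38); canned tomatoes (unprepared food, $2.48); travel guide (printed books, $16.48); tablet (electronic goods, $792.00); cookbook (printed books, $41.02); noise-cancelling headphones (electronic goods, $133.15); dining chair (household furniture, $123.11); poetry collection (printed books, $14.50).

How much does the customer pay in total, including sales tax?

$1195.02

Paperback novel $10.38: printed books → 0% → $0.00
Canned tomatoes $2.48: unprepared food → 9.5% → $0.24
Travel guide $16.48: printed books → 0% → $0.00
Tablet $792.00: electronic goods, $300.00 or more → 6.25% → $49.50
Cookbook $41.02: printed books → 0% → $0.00
Noise-cancelling headphones $133.15: electronic goods, under $300.00 → 1.5% → $2.00
Dining chair $123.11: household furniture → 8.25% → $10.16
Poetry collection $14.50: printed books → 0% → $0.00
Subtotal = $1133.12; tax = $61.90; total due = $1195.02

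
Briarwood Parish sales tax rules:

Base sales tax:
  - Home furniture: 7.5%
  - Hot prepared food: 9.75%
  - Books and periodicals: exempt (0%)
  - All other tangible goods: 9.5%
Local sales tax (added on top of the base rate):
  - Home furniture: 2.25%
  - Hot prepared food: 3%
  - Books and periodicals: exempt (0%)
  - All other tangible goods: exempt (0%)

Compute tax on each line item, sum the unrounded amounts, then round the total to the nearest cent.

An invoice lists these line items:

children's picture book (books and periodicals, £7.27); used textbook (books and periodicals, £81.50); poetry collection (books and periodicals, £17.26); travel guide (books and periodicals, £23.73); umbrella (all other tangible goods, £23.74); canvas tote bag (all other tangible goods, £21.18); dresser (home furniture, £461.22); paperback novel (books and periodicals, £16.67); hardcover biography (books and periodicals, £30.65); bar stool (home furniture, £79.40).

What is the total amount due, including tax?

£819.60

Children's picture book £7.27: books and periodicals → 0% + 0% local = 0% → £0.00
Used textbook £81.50: books and periodicals → 0% + 0% local = 0% → £0.00
Poetry collection £17.26: books and periodicals → 0% + 0% local = 0% → £0.00
Travel guide £23.73: books and periodicals → 0% + 0% local = 0% → £0.00
Umbrella £23.74: all other tangible goods → 9.5% + 0% local = 9.5% → £2.2553
Canvas tote bag £21.18: all other tangible goods → 9.5% + 0% local = 9.5% → £2.0121
Dresser £461.22: home furniture → 7.5% + 2.25% local = 9.75% → £44.96895
Paperback novel £16.67: books and periodicals → 0% + 0% local = 0% → £0.00
Hardcover biography £30.65: books and periodicals → 0% + 0% local = 0% → £0.00
Bar stool £79.40: home furniture → 7.5% + 2.25% local = 9.75% → £7.7415
Subtotal = £762.62; unrounded tax = £56.97785 → £56.98; total due = £819.60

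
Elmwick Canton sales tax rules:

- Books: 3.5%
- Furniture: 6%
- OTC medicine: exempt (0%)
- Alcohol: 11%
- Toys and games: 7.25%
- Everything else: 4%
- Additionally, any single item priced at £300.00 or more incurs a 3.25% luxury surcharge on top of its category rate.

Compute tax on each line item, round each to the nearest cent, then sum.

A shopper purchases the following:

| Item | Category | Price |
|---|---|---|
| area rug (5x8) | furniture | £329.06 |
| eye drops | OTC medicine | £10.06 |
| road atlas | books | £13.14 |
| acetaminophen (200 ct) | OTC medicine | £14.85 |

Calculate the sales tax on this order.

£30.90

Area rug (5x8) £329.06: furniture → 6% + 3.25% surcharge = 9.25% → £30.44
Eye drops £10.06: OTC medicine → 0% → £0.00
Road atlas £13.14: books → 3.5% → £0.46
Acetaminophen (200 ct) £14.85: OTC medicine → 0% → £0.00
Total tax = £30.44 + £0.46 = £30.90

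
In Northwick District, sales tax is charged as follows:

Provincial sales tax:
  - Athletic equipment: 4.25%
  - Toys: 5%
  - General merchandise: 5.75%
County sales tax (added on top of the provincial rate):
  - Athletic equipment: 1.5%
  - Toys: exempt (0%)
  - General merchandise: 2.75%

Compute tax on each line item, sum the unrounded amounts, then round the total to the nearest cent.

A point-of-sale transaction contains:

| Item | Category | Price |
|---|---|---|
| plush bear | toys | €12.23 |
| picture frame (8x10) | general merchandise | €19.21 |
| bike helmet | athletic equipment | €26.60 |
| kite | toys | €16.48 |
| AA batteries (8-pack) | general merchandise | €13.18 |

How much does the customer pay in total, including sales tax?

Plush bear €12.23: toys → 5% + 0% county = 5% → €0.6115
Picture frame (8x10) €19.21: general merchandise → 5.75% + 2.75% county = 8.5% → €1.63285
Bike helmet €26.60: athletic equipment → 4.25% + 1.5% county = 5.75% → €1.5295
Kite €16.48: toys → 5% + 0% county = 5% → €0.824
AA batteries (8-pack) €13.18: general merchandise → 5.75% + 2.75% county = 8.5% → €1.1203
Subtotal = €87.70; unrounded tax = €5.71815 → €5.72; total due = €93.42

€93.42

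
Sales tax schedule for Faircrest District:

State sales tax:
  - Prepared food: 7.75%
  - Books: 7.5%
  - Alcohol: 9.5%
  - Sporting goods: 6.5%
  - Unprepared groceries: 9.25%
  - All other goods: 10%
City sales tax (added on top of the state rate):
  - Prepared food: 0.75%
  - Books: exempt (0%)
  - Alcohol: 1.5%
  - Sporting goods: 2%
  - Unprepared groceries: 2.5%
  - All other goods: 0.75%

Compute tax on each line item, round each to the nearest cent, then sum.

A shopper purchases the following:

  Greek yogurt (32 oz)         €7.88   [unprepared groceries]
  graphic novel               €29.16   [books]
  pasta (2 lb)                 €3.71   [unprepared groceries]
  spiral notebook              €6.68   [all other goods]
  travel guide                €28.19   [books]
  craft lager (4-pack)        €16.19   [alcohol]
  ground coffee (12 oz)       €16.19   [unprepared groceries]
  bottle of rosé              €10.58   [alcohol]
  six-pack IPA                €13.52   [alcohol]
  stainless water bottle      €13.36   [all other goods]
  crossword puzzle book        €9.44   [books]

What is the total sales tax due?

€14.87

Greek yogurt (32 oz) €7.88: unprepared groceries → 9.25% + 2.5% city = 11.75% → €0.93
Graphic novel €29.16: books → 7.5% + 0% city = 7.5% → €2.19
Pasta (2 lb) €3.71: unprepared groceries → 9.25% + 2.5% city = 11.75% → €0.44
Spiral notebook €6.68: all other goods → 10% + 0.75% city = 10.75% → €0.72
Travel guide €28.19: books → 7.5% + 0% city = 7.5% → €2.11
Craft lager (4-pack) €16.19: alcohol → 9.5% + 1.5% city = 11% → €1.78
Ground coffee (12 oz) €16.19: unprepared groceries → 9.25% + 2.5% city = 11.75% → €1.90
Bottle of rosé €10.58: alcohol → 9.5% + 1.5% city = 11% → €1.16
Six-pack IPA €13.52: alcohol → 9.5% + 1.5% city = 11% → €1.49
Stainless water bottle €13.36: all other goods → 10% + 0.75% city = 10.75% → €1.44
Crossword puzzle book €9.44: books → 7.5% + 0% city = 7.5% → €0.71
Total tax = €0.93 + €2.19 + €0.44 + €0.72 + €2.11 + €1.78 + €1.90 + €1.16 + €1.49 + €1.44 + €0.71 = €14.87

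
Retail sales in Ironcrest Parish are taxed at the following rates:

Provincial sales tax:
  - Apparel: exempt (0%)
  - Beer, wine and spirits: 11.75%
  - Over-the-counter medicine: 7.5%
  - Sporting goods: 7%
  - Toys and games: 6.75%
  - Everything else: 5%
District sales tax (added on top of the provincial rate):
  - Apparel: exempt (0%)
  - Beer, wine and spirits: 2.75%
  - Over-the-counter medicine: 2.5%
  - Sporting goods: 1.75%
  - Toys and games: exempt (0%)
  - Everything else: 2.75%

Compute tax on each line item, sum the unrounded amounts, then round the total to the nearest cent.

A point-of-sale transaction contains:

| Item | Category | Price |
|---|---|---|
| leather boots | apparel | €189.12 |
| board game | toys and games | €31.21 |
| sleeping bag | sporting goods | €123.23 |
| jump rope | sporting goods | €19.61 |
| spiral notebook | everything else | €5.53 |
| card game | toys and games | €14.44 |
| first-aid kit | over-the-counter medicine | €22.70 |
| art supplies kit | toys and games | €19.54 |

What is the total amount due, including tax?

€444.98

Leather boots €189.12: apparel → 0% + 0% district = 0% → €0.00
Board game €31.21: toys and games → 6.75% + 0% district = 6.75% → €2.106675
Sleeping bag €123.23: sporting goods → 7% + 1.75% district = 8.75% → €10.782625
Jump rope €19.61: sporting goods → 7% + 1.75% district = 8.75% → €1.715875
Spiral notebook €5.53: everything else → 5% + 2.75% district = 7.75% → €0.428575
Card game €14.44: toys and games → 6.75% + 0% district = 6.75% → €0.9747
First-aid kit €22.70: over-the-counter medicine → 7.5% + 2.5% district = 10% → €2.27
Art supplies kit €19.54: toys and games → 6.75% + 0% district = 6.75% → €1.31895
Subtotal = €425.38; unrounded tax = €19.5974 → €19.60; total due = €444.98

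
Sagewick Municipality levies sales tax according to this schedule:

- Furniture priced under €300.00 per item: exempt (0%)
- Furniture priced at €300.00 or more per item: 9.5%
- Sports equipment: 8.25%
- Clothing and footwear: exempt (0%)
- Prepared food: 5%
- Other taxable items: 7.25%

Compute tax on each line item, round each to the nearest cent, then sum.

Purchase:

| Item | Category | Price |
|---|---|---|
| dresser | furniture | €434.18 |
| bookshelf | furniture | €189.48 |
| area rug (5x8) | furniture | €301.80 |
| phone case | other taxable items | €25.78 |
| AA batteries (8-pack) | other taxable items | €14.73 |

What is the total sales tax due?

€72.86

Dresser €434.18: furniture, €300.00 or more → 9.5% → €41.25
Bookshelf €189.48: furniture, under €300.00 → 0% → €0.00
Area rug (5x8) €301.80: furniture, €300.00 or more → 9.5% → €28.67
Phone case €25.78: other taxable items → 7.25% → €1.87
AA batteries (8-pack) €14.73: other taxable items → 7.25% → €1.07
Total tax = €41.25 + €28.67 + €1.87 + €1.07 = €72.86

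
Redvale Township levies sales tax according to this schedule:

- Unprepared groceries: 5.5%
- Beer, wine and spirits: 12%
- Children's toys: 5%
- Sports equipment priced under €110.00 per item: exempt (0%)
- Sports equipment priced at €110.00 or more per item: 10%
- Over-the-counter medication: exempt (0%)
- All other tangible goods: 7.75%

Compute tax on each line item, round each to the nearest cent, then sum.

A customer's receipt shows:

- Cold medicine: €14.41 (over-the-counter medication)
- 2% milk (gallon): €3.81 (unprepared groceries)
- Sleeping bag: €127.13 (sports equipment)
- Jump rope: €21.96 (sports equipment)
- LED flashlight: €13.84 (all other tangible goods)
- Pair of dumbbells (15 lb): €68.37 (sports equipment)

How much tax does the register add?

€13.99

Cold medicine €14.41: over-the-counter medication → 0% → €0.00
2% milk (gallon) €3.81: unprepared groceries → 5.5% → €0.21
Sleeping bag €127.13: sports equipment, €110.00 or more → 10% → €12.71
Jump rope €21.96: sports equipment, under €110.00 → 0% → €0.00
LED flashlight €13.84: all other tangible goods → 7.75% → €1.07
Pair of dumbbells (15 lb) €68.37: sports equipment, under €110.00 → 0% → €0.00
Total tax = €0.21 + €12.71 + €1.07 = €13.99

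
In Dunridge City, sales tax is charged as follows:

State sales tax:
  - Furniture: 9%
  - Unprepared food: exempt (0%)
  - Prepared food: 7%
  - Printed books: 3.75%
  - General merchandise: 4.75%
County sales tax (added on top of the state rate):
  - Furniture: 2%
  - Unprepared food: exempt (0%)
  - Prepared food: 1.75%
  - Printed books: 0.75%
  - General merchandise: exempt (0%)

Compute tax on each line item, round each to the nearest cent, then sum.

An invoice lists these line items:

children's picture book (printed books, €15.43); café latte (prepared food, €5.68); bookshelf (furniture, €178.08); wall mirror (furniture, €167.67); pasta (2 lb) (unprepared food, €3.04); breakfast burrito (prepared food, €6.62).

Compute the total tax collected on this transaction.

€39.80

Children's picture book €15.43: printed books → 3.75% + 0.75% county = 4.5% → €0.69
Café latte €5.68: prepared food → 7% + 1.75% county = 8.75% → €0.50
Bookshelf €178.08: furniture → 9% + 2% county = 11% → €19.59
Wall mirror €167.67: furniture → 9% + 2% county = 11% → €18.44
Pasta (2 lb) €3.04: unprepared food → 0% + 0% county = 0% → €0.00
Breakfast burrito €6.62: prepared food → 7% + 1.75% county = 8.75% → €0.58
Total tax = €0.69 + €0.50 + €19.59 + €18.44 + €0.58 = €39.80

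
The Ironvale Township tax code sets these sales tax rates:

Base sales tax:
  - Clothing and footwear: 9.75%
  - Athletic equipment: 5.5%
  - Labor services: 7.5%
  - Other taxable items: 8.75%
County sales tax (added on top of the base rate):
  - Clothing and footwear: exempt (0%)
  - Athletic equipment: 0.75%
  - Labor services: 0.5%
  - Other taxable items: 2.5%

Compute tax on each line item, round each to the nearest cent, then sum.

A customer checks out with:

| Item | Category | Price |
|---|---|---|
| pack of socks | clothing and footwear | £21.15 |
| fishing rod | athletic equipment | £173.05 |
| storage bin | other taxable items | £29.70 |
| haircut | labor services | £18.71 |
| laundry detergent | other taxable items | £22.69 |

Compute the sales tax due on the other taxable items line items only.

£5.89

Storage bin £29.70: other taxable items → 8.75% + 2.5% county = 11.25% → £3.34
Laundry detergent £22.69: other taxable items → 8.75% + 2.5% county = 11.25% → £2.55
Tax on other taxable items = £3.34 + £2.55 = £5.89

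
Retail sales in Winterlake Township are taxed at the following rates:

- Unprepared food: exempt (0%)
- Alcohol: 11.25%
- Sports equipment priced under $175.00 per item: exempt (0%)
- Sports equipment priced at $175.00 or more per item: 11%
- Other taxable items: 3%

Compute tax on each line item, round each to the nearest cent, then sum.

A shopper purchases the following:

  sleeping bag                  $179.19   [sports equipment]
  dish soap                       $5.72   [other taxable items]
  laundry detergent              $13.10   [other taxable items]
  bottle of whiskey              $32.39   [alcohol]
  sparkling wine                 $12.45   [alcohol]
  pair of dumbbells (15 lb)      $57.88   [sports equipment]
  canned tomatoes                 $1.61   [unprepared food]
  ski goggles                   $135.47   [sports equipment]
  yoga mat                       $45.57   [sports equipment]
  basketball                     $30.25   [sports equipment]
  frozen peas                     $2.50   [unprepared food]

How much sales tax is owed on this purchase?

$25.31

Sleeping bag $179.19: sports equipment, $175.00 or more → 11% → $19.71
Dish soap $5.72: other taxable items → 3% → $0.17
Laundry detergent $13.10: other taxable items → 3% → $0.39
Bottle of whiskey $32.39: alcohol → 11.25% → $3.64
Sparkling wine $12.45: alcohol → 11.25% → $1.40
Pair of dumbbells (15 lb) $57.88: sports equipment, under $175.00 → 0% → $0.00
Canned tomatoes $1.61: unprepared food → 0% → $0.00
Ski goggles $135.47: sports equipment, under $175.00 → 0% → $0.00
Yoga mat $45.57: sports equipment, under $175.00 → 0% → $0.00
Basketball $30.25: sports equipment, under $175.00 → 0% → $0.00
Frozen peas $2.50: unprepared food → 0% → $0.00
Total tax = $19.71 + $0.17 + $0.39 + $3.64 + $1.40 = $25.31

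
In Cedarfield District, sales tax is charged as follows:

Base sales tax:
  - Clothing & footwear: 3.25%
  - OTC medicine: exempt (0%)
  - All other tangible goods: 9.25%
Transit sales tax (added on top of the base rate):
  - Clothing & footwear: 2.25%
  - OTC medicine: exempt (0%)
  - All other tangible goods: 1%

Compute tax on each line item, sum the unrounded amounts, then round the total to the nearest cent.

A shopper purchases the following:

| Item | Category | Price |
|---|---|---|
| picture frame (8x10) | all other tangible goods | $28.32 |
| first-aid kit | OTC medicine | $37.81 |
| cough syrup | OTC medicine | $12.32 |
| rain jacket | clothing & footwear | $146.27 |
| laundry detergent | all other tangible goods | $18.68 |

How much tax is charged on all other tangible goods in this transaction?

$4.82

Picture frame (8x10) $28.32: all other tangible goods → 9.25% + 1% transit = 10.25% → $2.9028
Laundry detergent $18.68: all other tangible goods → 9.25% + 1% transit = 10.25% → $1.9147
Tax on all other tangible goods: unrounded sum = $4.8175 → $4.82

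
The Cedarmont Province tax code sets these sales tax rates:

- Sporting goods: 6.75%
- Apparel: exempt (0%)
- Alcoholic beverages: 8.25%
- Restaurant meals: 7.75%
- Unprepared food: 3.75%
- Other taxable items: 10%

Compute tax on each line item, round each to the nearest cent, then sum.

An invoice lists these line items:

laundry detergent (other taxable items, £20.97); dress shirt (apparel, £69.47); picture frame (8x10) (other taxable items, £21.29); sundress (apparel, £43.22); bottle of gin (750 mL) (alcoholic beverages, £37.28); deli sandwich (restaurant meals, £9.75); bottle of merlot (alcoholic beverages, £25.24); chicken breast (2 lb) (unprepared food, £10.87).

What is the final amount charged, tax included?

Laundry detergent £20.97: other taxable items → 10% → £2.10
Dress shirt £69.47: apparel → 0% → £0.00
Picture frame (8x10) £21.29: other taxable items → 10% → £2.13
Sundress £43.22: apparel → 0% → £0.00
Bottle of gin (750 mL) £37.28: alcoholic beverages → 8.25% → £3.08
Deli sandwich £9.75: restaurant meals → 7.75% → £0.76
Bottle of merlot £25.24: alcoholic beverages → 8.25% → £2.08
Chicken breast (2 lb) £10.87: unprepared food → 3.75% → £0.41
Subtotal = £238.09; tax = £10.56; total due = £248.65

£248.65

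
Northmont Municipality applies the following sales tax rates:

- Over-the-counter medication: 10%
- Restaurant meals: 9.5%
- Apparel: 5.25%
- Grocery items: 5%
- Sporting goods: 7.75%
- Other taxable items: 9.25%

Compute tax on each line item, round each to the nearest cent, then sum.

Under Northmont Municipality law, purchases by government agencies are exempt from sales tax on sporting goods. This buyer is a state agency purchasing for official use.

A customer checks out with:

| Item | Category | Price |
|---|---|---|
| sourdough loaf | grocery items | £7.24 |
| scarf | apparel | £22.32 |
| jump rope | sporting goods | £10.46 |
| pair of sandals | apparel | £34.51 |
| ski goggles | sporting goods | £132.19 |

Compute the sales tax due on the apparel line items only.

Scarf £22.32: apparel → 5.25% → £1.17
Pair of sandals £34.51: apparel → 5.25% → £1.81
Tax on apparel = £1.17 + £1.81 = £2.98

£2.98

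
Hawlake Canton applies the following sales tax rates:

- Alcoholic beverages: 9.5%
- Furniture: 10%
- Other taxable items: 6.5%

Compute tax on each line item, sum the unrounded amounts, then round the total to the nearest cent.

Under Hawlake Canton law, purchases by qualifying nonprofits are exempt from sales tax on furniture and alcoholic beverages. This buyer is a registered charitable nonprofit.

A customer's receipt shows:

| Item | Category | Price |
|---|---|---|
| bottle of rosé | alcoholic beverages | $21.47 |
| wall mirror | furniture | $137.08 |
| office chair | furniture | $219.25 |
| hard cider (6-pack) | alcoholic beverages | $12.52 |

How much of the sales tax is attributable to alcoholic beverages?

Bottle of rosé $21.47: alcoholic beverages, buyer-exempt → 0% → $0.00
Hard cider (6-pack) $12.52: alcoholic beverages, buyer-exempt → 0% → $0.00
Tax on alcoholic beverages: unrounded sum = $0.00 → $0.00

$0.00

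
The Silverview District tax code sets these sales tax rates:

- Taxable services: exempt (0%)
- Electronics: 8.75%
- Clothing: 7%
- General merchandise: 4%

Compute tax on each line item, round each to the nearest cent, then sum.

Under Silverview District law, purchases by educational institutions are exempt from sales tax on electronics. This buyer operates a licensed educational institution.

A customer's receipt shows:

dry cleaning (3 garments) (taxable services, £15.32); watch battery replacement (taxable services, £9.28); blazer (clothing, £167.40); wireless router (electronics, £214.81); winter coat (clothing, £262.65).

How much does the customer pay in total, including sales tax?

Dry cleaning (3 garments) £15.32: taxable services → 0% → £0.00
Watch battery replacement £9.28: taxable services → 0% → £0.00
Blazer £167.40: clothing → 7% → £11.72
Wireless router £214.81: electronics, buyer-exempt → 0% → £0.00
Winter coat £262.65: clothing → 7% → £18.39
Subtotal = £669.46; tax = £30.11; total due = £699.57

£699.57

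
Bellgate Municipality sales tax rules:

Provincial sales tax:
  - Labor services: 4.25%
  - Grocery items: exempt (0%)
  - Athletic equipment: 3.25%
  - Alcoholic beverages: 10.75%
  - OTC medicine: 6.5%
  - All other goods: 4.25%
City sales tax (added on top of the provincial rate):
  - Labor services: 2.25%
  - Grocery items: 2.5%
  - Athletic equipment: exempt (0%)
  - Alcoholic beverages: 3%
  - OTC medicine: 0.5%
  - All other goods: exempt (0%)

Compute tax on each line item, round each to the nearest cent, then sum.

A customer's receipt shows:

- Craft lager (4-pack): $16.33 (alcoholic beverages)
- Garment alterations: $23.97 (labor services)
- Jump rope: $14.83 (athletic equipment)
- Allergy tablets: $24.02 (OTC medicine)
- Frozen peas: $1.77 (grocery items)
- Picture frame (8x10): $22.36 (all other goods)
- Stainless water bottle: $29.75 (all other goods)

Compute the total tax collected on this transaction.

Craft lager (4-pack) $16.33: alcoholic beverages → 10.75% + 3% city = 13.75% → $2.25
Garment alterations $23.97: labor services → 4.25% + 2.25% city = 6.5% → $1.56
Jump rope $14.83: athletic equipment → 3.25% + 0% city = 3.25% → $0.48
Allergy tablets $24.02: OTC medicine → 6.5% + 0.5% city = 7% → $1.68
Frozen peas $1.77: grocery items → 0% + 2.5% city = 2.5% → $0.04
Picture frame (8x10) $22.36: all other goods → 4.25% + 0% city = 4.25% → $0.95
Stainless water bottle $29.75: all other goods → 4.25% + 0% city = 4.25% → $1.26
Total tax = $2.25 + $1.56 + $0.48 + $1.68 + $0.04 + $0.95 + $1.26 = $8.22

$8.22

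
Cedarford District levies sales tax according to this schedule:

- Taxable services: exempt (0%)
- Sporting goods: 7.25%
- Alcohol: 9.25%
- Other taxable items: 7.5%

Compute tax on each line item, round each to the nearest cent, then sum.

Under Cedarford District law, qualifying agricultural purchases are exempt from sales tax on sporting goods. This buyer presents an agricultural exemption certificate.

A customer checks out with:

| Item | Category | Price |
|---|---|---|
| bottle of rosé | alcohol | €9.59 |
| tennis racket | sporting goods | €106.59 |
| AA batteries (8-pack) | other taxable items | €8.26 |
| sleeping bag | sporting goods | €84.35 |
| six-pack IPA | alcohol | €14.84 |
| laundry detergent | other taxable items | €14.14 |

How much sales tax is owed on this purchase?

Bottle of rosé €9.59: alcohol → 9.25% → €0.89
Tennis racket €106.59: sporting goods, buyer-exempt → 0% → €0.00
AA batteries (8-pack) €8.26: other taxable items → 7.5% → €0.62
Sleeping bag €84.35: sporting goods, buyer-exempt → 0% → €0.00
Six-pack IPA €14.84: alcohol → 9.25% → €1.37
Laundry detergent €14.14: other taxable items → 7.5% → €1.06
Total tax = €0.89 + €0.62 + €1.37 + €1.06 = €3.94

€3.94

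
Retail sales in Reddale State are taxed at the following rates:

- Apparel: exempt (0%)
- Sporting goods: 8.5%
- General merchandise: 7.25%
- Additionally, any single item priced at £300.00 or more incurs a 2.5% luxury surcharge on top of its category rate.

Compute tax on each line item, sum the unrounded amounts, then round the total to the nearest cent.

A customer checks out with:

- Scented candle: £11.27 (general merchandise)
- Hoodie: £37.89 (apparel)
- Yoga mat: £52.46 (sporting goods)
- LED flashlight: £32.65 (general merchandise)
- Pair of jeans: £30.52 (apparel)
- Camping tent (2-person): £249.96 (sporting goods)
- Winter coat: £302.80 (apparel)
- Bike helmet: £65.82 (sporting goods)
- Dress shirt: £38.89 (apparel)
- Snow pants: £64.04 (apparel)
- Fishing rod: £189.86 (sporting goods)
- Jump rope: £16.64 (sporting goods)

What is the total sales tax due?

£59.61

Scented candle £11.27: general merchandise → 7.25% → £0.817075
Hoodie £37.89: apparel → 0% → £0.00
Yoga mat £52.46: sporting goods → 8.5% → £4.4591
LED flashlight £32.65: general merchandise → 7.25% → £2.367125
Pair of jeans £30.52: apparel → 0% → £0.00
Camping tent (2-person) £249.96: sporting goods → 8.5% → £21.2466
Winter coat £302.80: apparel → 0% + 2.5% surcharge = 2.5% → £7.57
Bike helmet £65.82: sporting goods → 8.5% → £5.5947
Dress shirt £38.89: apparel → 0% → £0.00
Snow pants £64.04: apparel → 0% → £0.00
Fishing rod £189.86: sporting goods → 8.5% → £16.1381
Jump rope £16.64: sporting goods → 8.5% → £1.4144
Unrounded tax sum = £59.6071 → £59.61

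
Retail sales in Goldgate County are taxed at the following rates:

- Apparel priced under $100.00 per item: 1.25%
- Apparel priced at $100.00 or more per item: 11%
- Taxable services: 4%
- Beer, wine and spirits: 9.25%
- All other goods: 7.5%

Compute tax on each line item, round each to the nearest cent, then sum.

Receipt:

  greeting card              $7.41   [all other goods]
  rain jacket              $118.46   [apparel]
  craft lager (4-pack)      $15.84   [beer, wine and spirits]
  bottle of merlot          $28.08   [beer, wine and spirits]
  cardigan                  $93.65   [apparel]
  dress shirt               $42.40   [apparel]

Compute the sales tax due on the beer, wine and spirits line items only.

$4.07

Craft lager (4-pack) $15.84: beer, wine and spirits → 9.25% → $1.47
Bottle of merlot $28.08: beer, wine and spirits → 9.25% → $2.60
Tax on beer, wine and spirits = $1.47 + $2.60 = $4.07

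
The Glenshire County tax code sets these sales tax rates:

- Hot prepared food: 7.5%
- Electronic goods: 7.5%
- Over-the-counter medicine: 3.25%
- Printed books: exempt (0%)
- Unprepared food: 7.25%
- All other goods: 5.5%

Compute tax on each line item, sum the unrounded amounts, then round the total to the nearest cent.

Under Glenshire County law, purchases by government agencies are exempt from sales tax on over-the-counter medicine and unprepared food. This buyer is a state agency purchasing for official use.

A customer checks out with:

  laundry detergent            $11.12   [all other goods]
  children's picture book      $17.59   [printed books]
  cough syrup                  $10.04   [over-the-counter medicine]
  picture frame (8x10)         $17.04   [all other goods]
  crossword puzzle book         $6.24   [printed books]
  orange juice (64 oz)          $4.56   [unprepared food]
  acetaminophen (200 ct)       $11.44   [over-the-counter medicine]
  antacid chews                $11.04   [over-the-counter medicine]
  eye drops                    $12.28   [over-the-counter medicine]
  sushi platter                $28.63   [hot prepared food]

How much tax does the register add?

$3.70

Laundry detergent $11.12: all other goods → 5.5% → $0.6116
Children's picture book $17.59: printed books → 0% → $0.00
Cough syrup $10.04: over-the-counter medicine, buyer-exempt → 0% → $0.00
Picture frame (8x10) $17.04: all other goods → 5.5% → $0.9372
Crossword puzzle book $6.24: printed books → 0% → $0.00
Orange juice (64 oz) $4.56: unprepared food, buyer-exempt → 0% → $0.00
Acetaminophen (200 ct) $11.44: over-the-counter medicine, buyer-exempt → 0% → $0.00
Antacid chews $11.04: over-the-counter medicine, buyer-exempt → 0% → $0.00
Eye drops $12.28: over-the-counter medicine, buyer-exempt → 0% → $0.00
Sushi platter $28.63: hot prepared food → 7.5% → $2.14725
Unrounded tax sum = $3.69605 → $3.70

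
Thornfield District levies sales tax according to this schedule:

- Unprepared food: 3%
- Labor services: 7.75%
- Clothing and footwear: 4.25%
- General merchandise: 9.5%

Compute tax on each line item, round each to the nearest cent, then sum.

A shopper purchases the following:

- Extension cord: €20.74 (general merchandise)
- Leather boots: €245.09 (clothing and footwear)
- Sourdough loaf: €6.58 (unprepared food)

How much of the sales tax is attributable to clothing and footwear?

Leather boots €245.09: clothing and footwear → 4.25% → €10.42
Tax on clothing and footwear = €10.42

€10.42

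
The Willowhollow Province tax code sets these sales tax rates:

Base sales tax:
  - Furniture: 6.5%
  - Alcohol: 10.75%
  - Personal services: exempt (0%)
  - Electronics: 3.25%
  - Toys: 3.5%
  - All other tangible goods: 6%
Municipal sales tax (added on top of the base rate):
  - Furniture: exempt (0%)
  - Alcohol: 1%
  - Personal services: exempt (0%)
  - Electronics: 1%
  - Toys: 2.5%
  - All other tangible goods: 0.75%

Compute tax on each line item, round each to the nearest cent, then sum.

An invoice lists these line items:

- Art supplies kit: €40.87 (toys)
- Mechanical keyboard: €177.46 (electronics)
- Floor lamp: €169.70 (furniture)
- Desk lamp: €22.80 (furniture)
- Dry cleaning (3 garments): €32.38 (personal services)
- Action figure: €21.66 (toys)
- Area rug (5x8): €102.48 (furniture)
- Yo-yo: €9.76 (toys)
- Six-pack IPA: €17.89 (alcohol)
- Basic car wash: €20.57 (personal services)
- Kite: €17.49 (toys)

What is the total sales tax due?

Art supplies kit €40.87: toys → 3.5% + 2.5% municipal = 6% → €2.45
Mechanical keyboard €177.46: electronics → 3.25% + 1% municipal = 4.25% → €7.54
Floor lamp €169.70: furniture → 6.5% + 0% municipal = 6.5% → €11.03
Desk lamp €22.80: furniture → 6.5% + 0% municipal = 6.5% → €1.48
Dry cleaning (3 garments) €32.38: personal services → 0% + 0% municipal = 0% → €0.00
Action figure €21.66: toys → 3.5% + 2.5% municipal = 6% → €1.30
Area rug (5x8) €102.48: furniture → 6.5% + 0% municipal = 6.5% → €6.66
Yo-yo €9.76: toys → 3.5% + 2.5% municipal = 6% → €0.59
Six-pack IPA €17.89: alcohol → 10.75% + 1% municipal = 11.75% → €2.10
Basic car wash €20.57: personal services → 0% + 0% municipal = 0% → €0.00
Kite €17.49: toys → 3.5% + 2.5% municipal = 6% → €1.05
Total tax = €2.45 + €7.54 + €11.03 + €1.48 + €1.30 + €6.66 + €0.59 + €2.10 + €1.05 = €34.20

€34.20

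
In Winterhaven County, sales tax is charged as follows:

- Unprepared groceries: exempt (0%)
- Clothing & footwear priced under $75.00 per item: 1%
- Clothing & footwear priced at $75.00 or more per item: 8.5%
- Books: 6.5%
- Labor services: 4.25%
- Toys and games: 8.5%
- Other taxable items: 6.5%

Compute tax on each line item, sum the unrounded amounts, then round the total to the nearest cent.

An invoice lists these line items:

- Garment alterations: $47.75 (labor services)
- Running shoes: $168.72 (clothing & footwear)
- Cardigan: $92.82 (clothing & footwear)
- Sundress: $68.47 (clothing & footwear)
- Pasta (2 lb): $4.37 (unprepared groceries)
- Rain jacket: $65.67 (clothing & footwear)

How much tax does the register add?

Garment alterations $47.75: labor services → 4.25% → $2.029375
Running shoes $168.72: clothing & footwear, $75.00 or more → 8.5% → $14.3412
Cardigan $92.82: clothing & footwear, $75.00 or more → 8.5% → $7.8897
Sundress $68.47: clothing & footwear, under $75.00 → 1% → $0.6847
Pasta (2 lb) $4.37: unprepared groceries → 0% → $0.00
Rain jacket $65.67: clothing & footwear, under $75.00 → 1% → $0.6567
Unrounded tax sum = $25.601675 → $25.60

$25.60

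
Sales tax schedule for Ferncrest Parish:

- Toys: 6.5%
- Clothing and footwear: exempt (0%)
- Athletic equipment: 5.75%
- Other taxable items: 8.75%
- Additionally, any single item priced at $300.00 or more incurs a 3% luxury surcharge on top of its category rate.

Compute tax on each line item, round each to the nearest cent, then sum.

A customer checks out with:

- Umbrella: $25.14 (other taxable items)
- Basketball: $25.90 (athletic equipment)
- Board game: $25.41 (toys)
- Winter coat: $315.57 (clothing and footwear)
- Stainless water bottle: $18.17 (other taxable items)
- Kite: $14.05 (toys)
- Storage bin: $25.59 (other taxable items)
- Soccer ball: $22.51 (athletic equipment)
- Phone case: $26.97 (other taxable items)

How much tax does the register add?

Umbrella $25.14: other taxable items → 8.75% → $2.20
Basketball $25.90: athletic equipment → 5.75% → $1.49
Board game $25.41: toys → 6.5% → $1.65
Winter coat $315.57: clothing and footwear → 0% + 3% surcharge = 3% → $9.47
Stainless water bottle $18.17: other taxable items → 8.75% → $1.59
Kite $14.05: toys → 6.5% → $0.91
Storage bin $25.59: other taxable items → 8.75% → $2.24
Soccer ball $22.51: athletic equipment → 5.75% → $1.29
Phone case $26.97: other taxable items → 8.75% → $2.36
Total tax = $2.20 + $1.49 + $1.65 + $9.47 + $1.59 + $0.91 + $2.24 + $1.29 + $2.36 = $23.20

$23.20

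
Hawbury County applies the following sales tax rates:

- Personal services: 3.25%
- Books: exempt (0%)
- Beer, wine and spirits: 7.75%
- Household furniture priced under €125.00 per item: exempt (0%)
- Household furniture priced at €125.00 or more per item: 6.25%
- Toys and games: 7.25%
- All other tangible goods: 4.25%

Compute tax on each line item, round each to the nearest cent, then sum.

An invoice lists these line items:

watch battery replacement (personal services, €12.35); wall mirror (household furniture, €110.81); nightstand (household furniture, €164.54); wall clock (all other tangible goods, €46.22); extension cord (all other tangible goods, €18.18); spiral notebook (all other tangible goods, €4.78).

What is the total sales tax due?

€13.61

Watch battery replacement €12.35: personal services → 3.25% → €0.40
Wall mirror €110.81: household furniture, under €125.00 → 0% → €0.00
Nightstand €164.54: household furniture, €125.00 or more → 6.25% → €10.28
Wall clock €46.22: all other tangible goods → 4.25% → €1.96
Extension cord €18.18: all other tangible goods → 4.25% → €0.77
Spiral notebook €4.78: all other tangible goods → 4.25% → €0.20
Total tax = €0.40 + €10.28 + €1.96 + €0.77 + €0.20 = €13.61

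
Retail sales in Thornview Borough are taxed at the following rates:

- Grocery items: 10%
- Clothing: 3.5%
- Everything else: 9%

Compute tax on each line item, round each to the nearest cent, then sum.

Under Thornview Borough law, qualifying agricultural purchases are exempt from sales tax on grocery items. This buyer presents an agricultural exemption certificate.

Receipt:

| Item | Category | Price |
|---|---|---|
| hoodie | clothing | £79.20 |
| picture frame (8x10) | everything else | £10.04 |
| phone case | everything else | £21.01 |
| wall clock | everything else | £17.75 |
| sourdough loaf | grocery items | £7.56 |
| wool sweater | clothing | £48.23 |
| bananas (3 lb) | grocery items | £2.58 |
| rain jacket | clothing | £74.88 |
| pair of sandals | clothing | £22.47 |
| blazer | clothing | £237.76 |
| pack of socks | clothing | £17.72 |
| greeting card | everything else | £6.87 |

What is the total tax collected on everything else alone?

Picture frame (8x10) £10.04: everything else → 9% → £0.90
Phone case £21.01: everything else → 9% → £1.89
Wall clock £17.75: everything else → 9% → £1.60
Greeting card £6.87: everything else → 9% → £0.62
Tax on everything else = £0.90 + £1.89 + £1.60 + £0.62 = £5.01

£5.01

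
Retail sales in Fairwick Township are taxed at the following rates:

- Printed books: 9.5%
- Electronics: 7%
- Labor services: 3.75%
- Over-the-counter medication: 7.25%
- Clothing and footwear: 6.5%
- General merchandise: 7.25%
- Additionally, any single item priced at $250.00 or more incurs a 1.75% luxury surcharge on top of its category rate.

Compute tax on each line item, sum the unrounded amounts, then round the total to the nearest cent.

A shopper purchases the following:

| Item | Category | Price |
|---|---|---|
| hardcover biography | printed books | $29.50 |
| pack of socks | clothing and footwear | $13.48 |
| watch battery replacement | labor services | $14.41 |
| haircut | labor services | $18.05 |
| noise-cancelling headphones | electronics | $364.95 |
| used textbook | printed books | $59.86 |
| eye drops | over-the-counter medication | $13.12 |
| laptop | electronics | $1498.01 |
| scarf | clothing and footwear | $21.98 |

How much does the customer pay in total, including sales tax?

Hardcover biography $29.50: printed books → 9.5% → $2.8025
Pack of socks $13.48: clothing and footwear → 6.5% → $0.8762
Watch battery replacement $14.41: labor services → 3.75% → $0.540375
Haircut $18.05: labor services → 3.75% → $0.676875
Noise-cancelling headphones $364.95: electronics → 7% + 1.75% surcharge = 8.75% → $31.933125
Used textbook $59.86: printed books → 9.5% → $5.6867
Eye drops $13.12: over-the-counter medication → 7.25% → $0.9512
Laptop $1498.01: electronics → 7% + 1.75% surcharge = 8.75% → $131.075875
Scarf $21.98: clothing and footwear → 6.5% → $1.4287
Subtotal = $2033.36; unrounded tax = $175.97155 → $175.97; total due = $2209.33

$2209.33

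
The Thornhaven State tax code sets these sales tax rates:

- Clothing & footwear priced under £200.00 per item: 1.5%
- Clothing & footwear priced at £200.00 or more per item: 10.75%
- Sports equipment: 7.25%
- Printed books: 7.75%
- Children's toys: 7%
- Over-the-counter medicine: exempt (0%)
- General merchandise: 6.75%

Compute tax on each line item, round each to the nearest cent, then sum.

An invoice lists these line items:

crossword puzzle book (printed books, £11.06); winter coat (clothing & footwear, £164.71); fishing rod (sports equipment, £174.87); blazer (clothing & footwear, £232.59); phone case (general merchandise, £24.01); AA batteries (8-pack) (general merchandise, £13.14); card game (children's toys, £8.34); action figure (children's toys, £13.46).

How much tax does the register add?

£45.04

Crossword puzzle book £11.06: printed books → 7.75% → £0.86
Winter coat £164.71: clothing & footwear, under £200.00 → 1.5% → £2.47
Fishing rod £174.87: sports equipment → 7.25% → £12.68
Blazer £232.59: clothing & footwear, £200.00 or more → 10.75% → £25.00
Phone case £24.01: general merchandise → 6.75% → £1.62
AA batteries (8-pack) £13.14: general merchandise → 6.75% → £0.89
Card game £8.34: children's toys → 7% → £0.58
Action figure £13.46: children's toys → 7% → £0.94
Total tax = £0.86 + £2.47 + £12.68 + £25.00 + £1.62 + £0.89 + £0.58 + £0.94 = £45.04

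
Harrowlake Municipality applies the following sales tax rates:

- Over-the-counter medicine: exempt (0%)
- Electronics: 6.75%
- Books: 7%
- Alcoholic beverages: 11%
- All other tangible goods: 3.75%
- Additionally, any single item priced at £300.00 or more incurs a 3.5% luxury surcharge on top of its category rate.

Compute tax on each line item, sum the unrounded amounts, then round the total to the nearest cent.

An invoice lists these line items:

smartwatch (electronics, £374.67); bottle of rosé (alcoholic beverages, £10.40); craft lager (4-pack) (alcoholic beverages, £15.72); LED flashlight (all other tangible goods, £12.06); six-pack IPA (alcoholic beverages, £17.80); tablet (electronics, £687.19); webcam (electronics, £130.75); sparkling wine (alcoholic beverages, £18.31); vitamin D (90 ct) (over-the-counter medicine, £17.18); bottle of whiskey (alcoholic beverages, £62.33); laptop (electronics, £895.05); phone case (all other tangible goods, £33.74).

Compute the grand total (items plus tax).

Smartwatch £374.67: electronics → 6.75% + 3.5% surcharge = 10.25% → £38.403675
Bottle of rosé £10.40: alcoholic beverages → 11% → £1.144
Craft lager (4-pack) £15.72: alcoholic beverages → 11% → £1.7292
LED flashlight £12.06: all other tangible goods → 3.75% → £0.45225
Six-pack IPA £17.80: alcoholic beverages → 11% → £1.958
Tablet £687.19: electronics → 6.75% + 3.5% surcharge = 10.25% → £70.436975
Webcam £130.75: electronics → 6.75% → £8.825625
Sparkling wine £18.31: alcoholic beverages → 11% → £2.0141
Vitamin D (90 ct) £17.18: over-the-counter medicine → 0% → £0.00
Bottle of whiskey £62.33: alcoholic beverages → 11% → £6.8563
Laptop £895.05: electronics → 6.75% + 3.5% surcharge = 10.25% → £91.742625
Phone case £33.74: all other tangible goods → 3.75% → £1.26525
Subtotal = £2275.20; unrounded tax = £224.828 → £224.83; total due = £2500.03

£2500.03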